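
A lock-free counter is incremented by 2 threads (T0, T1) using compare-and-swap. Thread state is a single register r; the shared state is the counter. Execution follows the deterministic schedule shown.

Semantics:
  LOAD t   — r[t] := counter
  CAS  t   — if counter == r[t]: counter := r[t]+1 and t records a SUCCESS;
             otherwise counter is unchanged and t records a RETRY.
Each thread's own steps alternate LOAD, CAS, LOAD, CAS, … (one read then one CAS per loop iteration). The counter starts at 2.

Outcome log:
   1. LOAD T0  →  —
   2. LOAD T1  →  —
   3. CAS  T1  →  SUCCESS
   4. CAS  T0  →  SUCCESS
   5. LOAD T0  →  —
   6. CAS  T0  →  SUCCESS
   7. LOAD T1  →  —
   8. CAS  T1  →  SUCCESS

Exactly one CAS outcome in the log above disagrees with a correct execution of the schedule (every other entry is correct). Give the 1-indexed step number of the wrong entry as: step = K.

Re-executing:
[1] T0.load  rd  (counter 2, T0.r 2)
[2] T1.load  rd  (counter 2, T1.r 2)
[3] T1.cas  hit  (counter 3, T1.r 2)
[4] T0.cas  miss  (counter 3, T0.r 2)
[5] T0.load  rd  (counter 3, T0.r 3)
[6] T0.cas  hit  (counter 4, T0.r 3)
[7] T1.load  rd  (counter 4, T1.r 4)
[8] T1.cas  hit  (counter 5, T1.r 4)
Mismatch at 4.

step = 4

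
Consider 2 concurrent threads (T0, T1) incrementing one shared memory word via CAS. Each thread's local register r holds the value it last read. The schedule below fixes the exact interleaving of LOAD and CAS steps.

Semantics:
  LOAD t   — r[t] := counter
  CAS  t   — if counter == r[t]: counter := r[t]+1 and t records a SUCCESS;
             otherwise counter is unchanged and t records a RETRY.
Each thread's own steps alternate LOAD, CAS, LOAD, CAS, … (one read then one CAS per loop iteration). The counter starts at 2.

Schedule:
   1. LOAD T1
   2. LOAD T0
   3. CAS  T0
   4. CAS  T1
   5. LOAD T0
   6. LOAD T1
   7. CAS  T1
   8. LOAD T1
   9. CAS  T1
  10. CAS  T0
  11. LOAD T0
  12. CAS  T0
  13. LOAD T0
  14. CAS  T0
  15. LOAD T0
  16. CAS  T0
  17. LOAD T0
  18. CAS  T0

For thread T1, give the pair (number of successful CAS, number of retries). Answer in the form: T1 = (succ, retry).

1. LOAD T1 → mem=2 r[T1]=2 [LOAD]
2. LOAD T0 → mem=2 r[T0]=2 [LOAD]
3. CAS T0 → mem=3 r[T0]=2 [OK]
4. CAS T1 → mem=3 r[T1]=2 [RETRY]
5. LOAD T0 → mem=3 r[T0]=3 [LOAD]
6. LOAD T1 → mem=3 r[T1]=3 [LOAD]
7. CAS T1 → mem=4 r[T1]=3 [OK]
8. LOAD T1 → mem=4 r[T1]=4 [LOAD]
9. CAS T1 → mem=5 r[T1]=4 [OK]
10. CAS T0 → mem=5 r[T0]=3 [RETRY]
11. LOAD T0 → mem=5 r[T0]=5 [LOAD]
12. CAS T0 → mem=6 r[T0]=5 [OK]
13. LOAD T0 → mem=6 r[T0]=6 [LOAD]
14. CAS T0 → mem=7 r[T0]=6 [OK]
15. LOAD T0 → mem=7 r[T0]=7 [LOAD]
16. CAS T0 → mem=8 r[T0]=7 [OK]
17. LOAD T0 → mem=8 r[T0]=8 [LOAD]
18. CAS T0 → mem=9 r[T0]=8 [OK]

T1 = (2, 1)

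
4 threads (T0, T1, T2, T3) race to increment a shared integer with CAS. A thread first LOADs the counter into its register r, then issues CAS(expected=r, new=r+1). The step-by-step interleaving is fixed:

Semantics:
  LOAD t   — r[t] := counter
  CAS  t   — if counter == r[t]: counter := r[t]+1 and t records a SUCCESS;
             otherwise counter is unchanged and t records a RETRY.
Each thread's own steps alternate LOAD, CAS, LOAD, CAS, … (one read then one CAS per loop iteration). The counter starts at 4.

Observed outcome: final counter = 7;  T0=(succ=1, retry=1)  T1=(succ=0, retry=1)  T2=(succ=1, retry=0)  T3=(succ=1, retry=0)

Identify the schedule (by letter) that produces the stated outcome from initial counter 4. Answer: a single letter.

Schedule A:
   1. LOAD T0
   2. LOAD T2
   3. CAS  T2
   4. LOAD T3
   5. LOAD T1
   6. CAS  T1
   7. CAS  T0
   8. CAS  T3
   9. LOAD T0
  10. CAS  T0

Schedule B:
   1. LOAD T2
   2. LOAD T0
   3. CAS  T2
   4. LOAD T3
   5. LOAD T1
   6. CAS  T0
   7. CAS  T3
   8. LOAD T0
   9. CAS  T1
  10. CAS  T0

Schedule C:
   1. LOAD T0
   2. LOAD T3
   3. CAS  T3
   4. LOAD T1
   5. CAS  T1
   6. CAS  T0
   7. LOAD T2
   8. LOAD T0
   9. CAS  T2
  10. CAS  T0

B

Simulating candidate B:
   1) LOAD T2:  M=4  r_T2=4
   2) LOAD T0:  M=4  r_T0=4
   3) CAS  T2:  M=5  r_T2=4 ✓
   4) LOAD T3:  M=5  r_T3=5
   5) LOAD T1:  M=5  r_T1=5
   6) CAS  T0:  M=5  r_T0=4 ✗
   7) CAS  T3:  M=6  r_T3=5 ✓
   8) LOAD T0:  M=6  r_T0=6
   9) CAS  T1:  M=6  r_T1=5 ✗
  10) CAS  T0:  M=7  r_T0=6 ✓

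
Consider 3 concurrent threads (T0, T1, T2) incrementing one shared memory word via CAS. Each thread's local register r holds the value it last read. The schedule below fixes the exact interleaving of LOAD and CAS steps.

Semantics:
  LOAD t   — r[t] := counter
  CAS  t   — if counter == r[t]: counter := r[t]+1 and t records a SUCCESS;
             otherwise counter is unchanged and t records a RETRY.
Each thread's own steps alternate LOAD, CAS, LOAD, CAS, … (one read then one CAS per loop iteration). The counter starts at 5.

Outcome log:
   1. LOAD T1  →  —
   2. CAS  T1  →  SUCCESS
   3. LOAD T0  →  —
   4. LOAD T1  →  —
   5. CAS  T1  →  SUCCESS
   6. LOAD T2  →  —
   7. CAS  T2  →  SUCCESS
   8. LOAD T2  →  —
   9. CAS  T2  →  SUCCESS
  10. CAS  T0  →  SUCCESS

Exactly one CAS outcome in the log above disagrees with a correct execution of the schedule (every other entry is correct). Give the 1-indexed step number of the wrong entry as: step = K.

step = 10

Correct run:
1. LOAD T1 → mem=5 r[T1]=5 [LOAD]
2. CAS T1 → mem=6 r[T1]=5 [OK]
3. LOAD T0 → mem=6 r[T0]=6 [LOAD]
4. LOAD T1 → mem=6 r[T1]=6 [LOAD]
5. CAS T1 → mem=7 r[T1]=6 [OK]
6. LOAD T2 → mem=7 r[T2]=7 [LOAD]
7. CAS T2 → mem=8 r[T2]=7 [OK]
8. LOAD T2 → mem=8 r[T2]=8 [LOAD]
9. CAS T2 → mem=9 r[T2]=8 [OK]
10. CAS T0 → mem=9 r[T0]=6 [RETRY]
Mismatch at 10.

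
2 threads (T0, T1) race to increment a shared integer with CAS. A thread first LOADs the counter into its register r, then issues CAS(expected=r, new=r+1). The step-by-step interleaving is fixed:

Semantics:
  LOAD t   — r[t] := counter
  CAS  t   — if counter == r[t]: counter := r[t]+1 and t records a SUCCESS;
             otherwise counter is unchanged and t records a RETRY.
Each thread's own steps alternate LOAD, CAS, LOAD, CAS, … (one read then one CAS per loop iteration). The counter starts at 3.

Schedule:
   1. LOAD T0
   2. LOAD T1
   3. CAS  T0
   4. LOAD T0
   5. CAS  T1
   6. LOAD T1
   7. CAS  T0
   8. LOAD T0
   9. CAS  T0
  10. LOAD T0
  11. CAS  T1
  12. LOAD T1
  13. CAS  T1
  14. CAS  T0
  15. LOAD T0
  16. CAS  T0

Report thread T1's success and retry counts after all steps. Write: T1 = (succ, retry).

T1 = (1, 2)

step 1: T0 LOAD ⇒ load; ctr=3 reg=3
step 2: T1 LOAD ⇒ load; ctr=3 reg=3
step 3: T0 CAS ⇒ ok; ctr=4 reg=3
step 4: T0 LOAD ⇒ load; ctr=4 reg=4
step 5: T1 CAS ⇒ retry; ctr=4 reg=3
step 6: T1 LOAD ⇒ load; ctr=4 reg=4
step 7: T0 CAS ⇒ ok; ctr=5 reg=4
step 8: T0 LOAD ⇒ load; ctr=5 reg=5
step 9: T0 CAS ⇒ ok; ctr=6 reg=5
step 10: T0 LOAD ⇒ load; ctr=6 reg=6
step 11: T1 CAS ⇒ retry; ctr=6 reg=4
step 12: T1 LOAD ⇒ load; ctr=6 reg=6
step 13: T1 CAS ⇒ ok; ctr=7 reg=6
step 14: T0 CAS ⇒ retry; ctr=7 reg=6
step 15: T0 LOAD ⇒ load; ctr=7 reg=7
step 16: T0 CAS ⇒ ok; ctr=8 reg=7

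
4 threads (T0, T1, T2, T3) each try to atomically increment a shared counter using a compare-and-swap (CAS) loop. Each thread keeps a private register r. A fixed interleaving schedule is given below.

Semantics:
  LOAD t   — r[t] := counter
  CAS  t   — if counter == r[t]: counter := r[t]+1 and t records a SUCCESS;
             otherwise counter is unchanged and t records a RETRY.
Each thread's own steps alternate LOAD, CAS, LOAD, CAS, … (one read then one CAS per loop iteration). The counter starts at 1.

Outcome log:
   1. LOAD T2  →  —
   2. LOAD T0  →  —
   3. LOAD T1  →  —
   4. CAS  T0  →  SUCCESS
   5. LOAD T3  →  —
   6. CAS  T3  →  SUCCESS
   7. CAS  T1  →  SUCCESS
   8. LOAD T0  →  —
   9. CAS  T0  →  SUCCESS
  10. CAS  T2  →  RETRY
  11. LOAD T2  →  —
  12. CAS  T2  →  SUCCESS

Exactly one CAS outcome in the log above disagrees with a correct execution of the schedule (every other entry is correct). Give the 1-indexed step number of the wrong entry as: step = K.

step = 7

Correct run:
#1 T2 reads 1
#2 T0 reads 1
#3 T1 reads 1
#4 T0 CAS(1→2) writes; counter now 2
#5 T3 reads 2
#6 T3 CAS(2→3) writes; counter now 3
#7 T1 CAS(1→2) fails; counter now 3
#8 T0 reads 3
#9 T0 CAS(3→4) writes; counter now 4
#10 T2 CAS(1→2) fails; counter now 4
#11 T2 reads 4
#12 T2 CAS(4→5) writes; counter now 5
Log disagrees first at step 7.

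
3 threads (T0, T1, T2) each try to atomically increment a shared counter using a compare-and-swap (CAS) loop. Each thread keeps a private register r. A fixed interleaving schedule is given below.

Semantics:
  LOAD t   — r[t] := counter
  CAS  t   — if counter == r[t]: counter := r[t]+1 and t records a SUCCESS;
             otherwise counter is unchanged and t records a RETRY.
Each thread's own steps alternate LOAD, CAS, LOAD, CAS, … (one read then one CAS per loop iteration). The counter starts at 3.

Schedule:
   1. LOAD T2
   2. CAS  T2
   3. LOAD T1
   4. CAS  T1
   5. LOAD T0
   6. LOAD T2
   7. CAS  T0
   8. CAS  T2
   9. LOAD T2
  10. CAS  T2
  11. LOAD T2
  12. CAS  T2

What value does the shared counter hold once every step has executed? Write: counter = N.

counter = 8

step 1: T2 LOAD ⇒ load; ctr=3 reg=3
step 2: T2 CAS ⇒ ok; ctr=4 reg=3
step 3: T1 LOAD ⇒ load; ctr=4 reg=4
step 4: T1 CAS ⇒ ok; ctr=5 reg=4
step 5: T0 LOAD ⇒ load; ctr=5 reg=5
step 6: T2 LOAD ⇒ load; ctr=5 reg=5
step 7: T0 CAS ⇒ ok; ctr=6 reg=5
step 8: T2 CAS ⇒ retry; ctr=6 reg=5
step 9: T2 LOAD ⇒ load; ctr=6 reg=6
step 10: T2 CAS ⇒ ok; ctr=7 reg=6
step 11: T2 LOAD ⇒ load; ctr=7 reg=7
step 12: T2 CAS ⇒ ok; ctr=8 reg=7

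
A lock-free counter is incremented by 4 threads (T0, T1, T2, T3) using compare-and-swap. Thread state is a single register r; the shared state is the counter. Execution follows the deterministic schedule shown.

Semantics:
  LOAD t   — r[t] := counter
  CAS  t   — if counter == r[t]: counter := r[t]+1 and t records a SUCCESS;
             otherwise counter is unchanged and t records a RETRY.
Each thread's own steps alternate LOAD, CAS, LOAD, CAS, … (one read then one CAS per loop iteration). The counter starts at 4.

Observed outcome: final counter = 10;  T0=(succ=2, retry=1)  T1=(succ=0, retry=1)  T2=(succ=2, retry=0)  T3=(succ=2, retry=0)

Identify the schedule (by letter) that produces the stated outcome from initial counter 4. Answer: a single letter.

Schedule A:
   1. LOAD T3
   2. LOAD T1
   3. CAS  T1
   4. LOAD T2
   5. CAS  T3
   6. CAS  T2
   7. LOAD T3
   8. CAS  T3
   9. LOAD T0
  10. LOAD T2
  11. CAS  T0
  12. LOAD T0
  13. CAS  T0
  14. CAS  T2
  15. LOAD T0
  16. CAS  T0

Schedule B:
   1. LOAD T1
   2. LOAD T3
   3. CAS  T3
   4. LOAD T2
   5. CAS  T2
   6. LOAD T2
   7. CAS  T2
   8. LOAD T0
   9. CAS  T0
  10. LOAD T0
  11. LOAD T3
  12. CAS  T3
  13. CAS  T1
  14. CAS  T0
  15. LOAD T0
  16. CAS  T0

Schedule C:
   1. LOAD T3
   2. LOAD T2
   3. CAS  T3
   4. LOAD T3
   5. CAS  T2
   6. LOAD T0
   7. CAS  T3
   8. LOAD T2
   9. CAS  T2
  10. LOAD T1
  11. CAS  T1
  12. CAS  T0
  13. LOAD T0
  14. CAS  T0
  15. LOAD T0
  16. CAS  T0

B

Simulating candidate B:
1. LOAD T1 → mem=4 r[T1]=4 [LOAD]
2. LOAD T3 → mem=4 r[T3]=4 [LOAD]
3. CAS T3 → mem=5 r[T3]=4 [OK]
4. LOAD T2 → mem=5 r[T2]=5 [LOAD]
5. CAS T2 → mem=6 r[T2]=5 [OK]
6. LOAD T2 → mem=6 r[T2]=6 [LOAD]
7. CAS T2 → mem=7 r[T2]=6 [OK]
8. LOAD T0 → mem=7 r[T0]=7 [LOAD]
9. CAS T0 → mem=8 r[T0]=7 [OK]
10. LOAD T0 → mem=8 r[T0]=8 [LOAD]
11. LOAD T3 → mem=8 r[T3]=8 [LOAD]
12. CAS T3 → mem=9 r[T3]=8 [OK]
13. CAS T1 → mem=9 r[T1]=4 [RETRY]
14. CAS T0 → mem=9 r[T0]=8 [RETRY]
15. LOAD T0 → mem=9 r[T0]=9 [LOAD]
16. CAS T0 → mem=10 r[T0]=9 [OK]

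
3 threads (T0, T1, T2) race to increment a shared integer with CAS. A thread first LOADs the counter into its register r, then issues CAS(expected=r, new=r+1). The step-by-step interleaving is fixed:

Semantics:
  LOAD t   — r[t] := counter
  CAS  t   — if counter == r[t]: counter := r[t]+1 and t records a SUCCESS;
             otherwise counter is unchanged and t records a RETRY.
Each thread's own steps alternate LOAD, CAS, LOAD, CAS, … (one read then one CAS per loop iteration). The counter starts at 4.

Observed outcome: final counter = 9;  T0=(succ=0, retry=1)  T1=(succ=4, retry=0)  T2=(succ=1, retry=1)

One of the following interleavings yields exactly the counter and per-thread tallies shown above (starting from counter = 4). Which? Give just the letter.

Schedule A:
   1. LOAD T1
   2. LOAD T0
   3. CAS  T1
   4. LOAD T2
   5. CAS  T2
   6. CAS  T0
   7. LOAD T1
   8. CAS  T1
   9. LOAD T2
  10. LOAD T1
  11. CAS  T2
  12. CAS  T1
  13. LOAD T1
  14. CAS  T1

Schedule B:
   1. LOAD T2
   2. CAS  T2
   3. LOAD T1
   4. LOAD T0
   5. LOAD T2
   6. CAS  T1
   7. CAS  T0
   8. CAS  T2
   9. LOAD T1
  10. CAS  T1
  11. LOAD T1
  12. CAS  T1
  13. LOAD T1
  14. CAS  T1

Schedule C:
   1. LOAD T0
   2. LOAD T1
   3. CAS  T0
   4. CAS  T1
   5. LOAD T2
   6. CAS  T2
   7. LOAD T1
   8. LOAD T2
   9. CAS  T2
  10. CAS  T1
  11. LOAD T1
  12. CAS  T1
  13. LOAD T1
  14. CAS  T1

Simulating candidate B:
1. LOAD T2 → mem=4 r[T2]=4 [LOAD]
2. CAS T2 → mem=5 r[T2]=4 [OK]
3. LOAD T1 → mem=5 r[T1]=5 [LOAD]
4. LOAD T0 → mem=5 r[T0]=5 [LOAD]
5. LOAD T2 → mem=5 r[T2]=5 [LOAD]
6. CAS T1 → mem=6 r[T1]=5 [OK]
7. CAS T0 → mem=6 r[T0]=5 [RETRY]
8. CAS T2 → mem=6 r[T2]=5 [RETRY]
9. LOAD T1 → mem=6 r[T1]=6 [LOAD]
10. CAS T1 → mem=7 r[T1]=6 [OK]
11. LOAD T1 → mem=7 r[T1]=7 [LOAD]
12. CAS T1 → mem=8 r[T1]=7 [OK]
13. LOAD T1 → mem=8 r[T1]=8 [LOAD]
14. CAS T1 → mem=9 r[T1]=8 [OK]

B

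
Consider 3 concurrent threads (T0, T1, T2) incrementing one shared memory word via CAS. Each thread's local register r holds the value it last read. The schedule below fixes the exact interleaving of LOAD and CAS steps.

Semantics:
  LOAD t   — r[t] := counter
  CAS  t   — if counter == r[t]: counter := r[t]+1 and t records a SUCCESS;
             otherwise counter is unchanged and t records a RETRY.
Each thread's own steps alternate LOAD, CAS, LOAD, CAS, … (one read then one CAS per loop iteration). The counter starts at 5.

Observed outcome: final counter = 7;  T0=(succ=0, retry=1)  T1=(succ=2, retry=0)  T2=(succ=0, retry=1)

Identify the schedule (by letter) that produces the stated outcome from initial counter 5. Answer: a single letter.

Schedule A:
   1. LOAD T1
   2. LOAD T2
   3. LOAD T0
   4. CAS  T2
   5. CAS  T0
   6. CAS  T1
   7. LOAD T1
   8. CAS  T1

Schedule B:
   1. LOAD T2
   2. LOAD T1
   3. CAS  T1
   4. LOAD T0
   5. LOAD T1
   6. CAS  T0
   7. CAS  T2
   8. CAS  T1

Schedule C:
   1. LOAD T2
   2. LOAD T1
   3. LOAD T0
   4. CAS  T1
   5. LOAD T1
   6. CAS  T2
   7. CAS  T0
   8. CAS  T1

C

Tracing schedule C:
   1) LOAD T2:  M=5  r_T2=5
   2) LOAD T1:  M=5  r_T1=5
   3) LOAD T0:  M=5  r_T0=5
   4) CAS  T1:  M=6  r_T1=5 ✓
   5) LOAD T1:  M=6  r_T1=6
   6) CAS  T2:  M=6  r_T2=5 ✗
   7) CAS  T0:  M=6  r_T0=5 ✗
   8) CAS  T1:  M=7  r_T1=6 ✓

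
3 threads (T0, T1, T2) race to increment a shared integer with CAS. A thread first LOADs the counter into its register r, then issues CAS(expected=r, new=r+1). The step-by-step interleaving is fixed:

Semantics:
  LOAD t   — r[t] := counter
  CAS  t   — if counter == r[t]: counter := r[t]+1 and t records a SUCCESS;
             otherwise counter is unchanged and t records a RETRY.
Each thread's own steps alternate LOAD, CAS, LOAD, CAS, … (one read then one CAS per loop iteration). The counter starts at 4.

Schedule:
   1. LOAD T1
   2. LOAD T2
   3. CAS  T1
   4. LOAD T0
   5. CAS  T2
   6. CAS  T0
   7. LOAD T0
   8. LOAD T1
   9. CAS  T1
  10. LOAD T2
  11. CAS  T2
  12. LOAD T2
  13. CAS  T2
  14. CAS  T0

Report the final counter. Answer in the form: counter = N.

counter = 9

1. LOAD T1 → mem=4 r[T1]=4 [LOAD]
2. LOAD T2 → mem=4 r[T2]=4 [LOAD]
3. CAS T1 → mem=5 r[T1]=4 [OK]
4. LOAD T0 → mem=5 r[T0]=5 [LOAD]
5. CAS T2 → mem=5 r[T2]=4 [RETRY]
6. CAS T0 → mem=6 r[T0]=5 [OK]
7. LOAD T0 → mem=6 r[T0]=6 [LOAD]
8. LOAD T1 → mem=6 r[T1]=6 [LOAD]
9. CAS T1 → mem=7 r[T1]=6 [OK]
10. LOAD T2 → mem=7 r[T2]=7 [LOAD]
11. CAS T2 → mem=8 r[T2]=7 [OK]
12. LOAD T2 → mem=8 r[T2]=8 [LOAD]
13. CAS T2 → mem=9 r[T2]=8 [OK]
14. CAS T0 → mem=9 r[T0]=6 [RETRY]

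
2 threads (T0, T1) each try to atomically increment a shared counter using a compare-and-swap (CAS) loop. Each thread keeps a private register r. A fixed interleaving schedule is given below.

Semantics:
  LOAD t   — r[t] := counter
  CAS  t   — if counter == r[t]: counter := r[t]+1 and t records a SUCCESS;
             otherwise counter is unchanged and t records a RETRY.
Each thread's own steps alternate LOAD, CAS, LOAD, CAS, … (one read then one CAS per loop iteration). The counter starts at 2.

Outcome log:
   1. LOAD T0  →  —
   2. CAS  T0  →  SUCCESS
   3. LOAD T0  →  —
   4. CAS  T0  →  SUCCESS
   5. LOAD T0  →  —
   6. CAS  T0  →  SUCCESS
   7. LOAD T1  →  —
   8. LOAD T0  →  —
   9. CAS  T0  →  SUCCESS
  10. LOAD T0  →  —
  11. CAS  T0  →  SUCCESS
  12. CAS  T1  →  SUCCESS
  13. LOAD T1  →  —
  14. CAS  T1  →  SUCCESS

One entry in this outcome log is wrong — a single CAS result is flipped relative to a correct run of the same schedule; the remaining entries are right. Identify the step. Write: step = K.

step = 12

Reference trace:
   1) LOAD T0:  M=2  r_T0=2
   2) CAS  T0:  M=3  r_T0=2 ✓
   3) LOAD T0:  M=3  r_T0=3
   4) CAS  T0:  M=4  r_T0=3 ✓
   5) LOAD T0:  M=4  r_T0=4
   6) CAS  T0:  M=5  r_T0=4 ✓
   7) LOAD T1:  M=5  r_T1=5
   8) LOAD T0:  M=5  r_T0=5
   9) CAS  T0:  M=6  r_T0=5 ✓
  10) LOAD T0:  M=6  r_T0=6
  11) CAS  T0:  M=7  r_T0=6 ✓
  12) CAS  T1:  M=7  r_T1=5 ✗
  13) LOAD T1:  M=7  r_T1=7
  14) CAS  T1:  M=8  r_T1=7 ✓
Log disagrees first at step 12.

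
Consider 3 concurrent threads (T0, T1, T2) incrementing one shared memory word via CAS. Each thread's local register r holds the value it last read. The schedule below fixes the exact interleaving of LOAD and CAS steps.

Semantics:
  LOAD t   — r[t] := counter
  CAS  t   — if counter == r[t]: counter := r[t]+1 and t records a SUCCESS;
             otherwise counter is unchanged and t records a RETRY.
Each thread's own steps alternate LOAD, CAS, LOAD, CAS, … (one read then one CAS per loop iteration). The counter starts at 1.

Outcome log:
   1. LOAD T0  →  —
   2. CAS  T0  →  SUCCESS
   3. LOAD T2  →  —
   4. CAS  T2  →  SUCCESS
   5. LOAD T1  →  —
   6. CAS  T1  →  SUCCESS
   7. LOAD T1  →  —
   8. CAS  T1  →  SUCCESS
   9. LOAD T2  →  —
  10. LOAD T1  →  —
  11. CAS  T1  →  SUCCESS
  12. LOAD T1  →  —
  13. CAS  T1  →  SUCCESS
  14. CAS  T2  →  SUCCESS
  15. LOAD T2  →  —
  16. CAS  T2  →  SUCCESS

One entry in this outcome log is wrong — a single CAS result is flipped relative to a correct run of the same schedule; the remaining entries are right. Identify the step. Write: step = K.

Reference trace:
#1 T0 reads 1
#2 T0 CAS(1→2) writes; counter now 2
#3 T2 reads 2
#4 T2 CAS(2→3) writes; counter now 3
#5 T1 reads 3
#6 T1 CAS(3→4) writes; counter now 4
#7 T1 reads 4
#8 T1 CAS(4→5) writes; counter now 5
#9 T2 reads 5
#10 T1 reads 5
#11 T1 CAS(5→6) writes; counter now 6
#12 T1 reads 6
#13 T1 CAS(6→7) writes; counter now 7
#14 T2 CAS(5→6) fails; counter now 7
#15 T2 reads 7
#16 T2 CAS(7→8) writes; counter now 8
Flip is step 14.

step = 14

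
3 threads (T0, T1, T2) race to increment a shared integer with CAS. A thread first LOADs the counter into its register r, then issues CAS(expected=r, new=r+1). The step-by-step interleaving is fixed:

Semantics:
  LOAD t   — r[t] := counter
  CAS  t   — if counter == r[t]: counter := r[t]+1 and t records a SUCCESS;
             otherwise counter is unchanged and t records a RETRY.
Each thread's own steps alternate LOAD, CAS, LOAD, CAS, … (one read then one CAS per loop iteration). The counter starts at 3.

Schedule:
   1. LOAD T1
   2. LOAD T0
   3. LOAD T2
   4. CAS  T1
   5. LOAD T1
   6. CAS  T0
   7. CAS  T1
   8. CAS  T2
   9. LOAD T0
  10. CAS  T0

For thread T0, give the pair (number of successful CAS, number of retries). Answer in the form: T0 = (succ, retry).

T0 = (1, 1)

1. LOAD T1 → mem=3 r[T1]=3 [LOAD]
2. LOAD T0 → mem=3 r[T0]=3 [LOAD]
3. LOAD T2 → mem=3 r[T2]=3 [LOAD]
4. CAS T1 → mem=4 r[T1]=3 [OK]
5. LOAD T1 → mem=4 r[T1]=4 [LOAD]
6. CAS T0 → mem=4 r[T0]=3 [RETRY]
7. CAS T1 → mem=5 r[T1]=4 [OK]
8. CAS T2 → mem=5 r[T2]=3 [RETRY]
9. LOAD T0 → mem=5 r[T0]=5 [LOAD]
10. CAS T0 → mem=6 r[T0]=5 [OK]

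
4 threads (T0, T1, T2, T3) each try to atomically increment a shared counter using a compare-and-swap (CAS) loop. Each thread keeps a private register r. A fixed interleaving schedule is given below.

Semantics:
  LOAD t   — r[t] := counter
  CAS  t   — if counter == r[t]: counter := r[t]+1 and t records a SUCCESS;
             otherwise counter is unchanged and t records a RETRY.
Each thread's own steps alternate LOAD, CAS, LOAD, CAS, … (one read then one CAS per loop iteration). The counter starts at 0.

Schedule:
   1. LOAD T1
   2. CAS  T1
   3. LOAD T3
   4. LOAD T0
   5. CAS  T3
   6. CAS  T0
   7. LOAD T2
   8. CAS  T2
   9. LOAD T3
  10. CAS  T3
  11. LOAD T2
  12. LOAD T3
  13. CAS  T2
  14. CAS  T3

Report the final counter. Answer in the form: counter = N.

counter = 5

T1 LOAD — after: cnt=0, r=0 — load
T1 CAS — after: cnt=1, r=0 — ok
T3 LOAD — after: cnt=1, r=1 — load
T0 LOAD — after: cnt=1, r=1 — load
T3 CAS — after: cnt=2, r=1 — ok
T0 CAS — after: cnt=2, r=1 — retry
T2 LOAD — after: cnt=2, r=2 — load
T2 CAS — after: cnt=3, r=2 — ok
T3 LOAD — after: cnt=3, r=3 — load
T3 CAS — after: cnt=4, r=3 — ok
T2 LOAD — after: cnt=4, r=4 — load
T3 LOAD — after: cnt=4, r=4 — load
T2 CAS — after: cnt=5, r=4 — ok
T3 CAS — after: cnt=5, r=4 — retry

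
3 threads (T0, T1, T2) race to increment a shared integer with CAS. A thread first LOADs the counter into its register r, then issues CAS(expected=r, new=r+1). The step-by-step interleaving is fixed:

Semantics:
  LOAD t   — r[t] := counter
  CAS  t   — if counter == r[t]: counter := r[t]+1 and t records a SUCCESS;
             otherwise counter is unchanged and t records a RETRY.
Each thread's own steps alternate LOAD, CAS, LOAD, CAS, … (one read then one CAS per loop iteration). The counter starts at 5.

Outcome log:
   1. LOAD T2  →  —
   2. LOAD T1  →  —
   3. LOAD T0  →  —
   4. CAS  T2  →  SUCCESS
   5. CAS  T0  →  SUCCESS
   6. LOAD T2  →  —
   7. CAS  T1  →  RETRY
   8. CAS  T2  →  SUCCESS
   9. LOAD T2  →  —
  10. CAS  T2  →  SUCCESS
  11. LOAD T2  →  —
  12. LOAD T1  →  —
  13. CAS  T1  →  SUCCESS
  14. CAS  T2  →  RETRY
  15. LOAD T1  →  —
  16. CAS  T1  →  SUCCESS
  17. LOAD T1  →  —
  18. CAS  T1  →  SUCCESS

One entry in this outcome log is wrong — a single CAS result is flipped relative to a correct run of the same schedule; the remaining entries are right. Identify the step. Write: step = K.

Reference trace:
#1 T2 reads 5
#2 T1 reads 5
#3 T0 reads 5
#4 T2 CAS(5→6) writes; counter now 6
#5 T0 CAS(5→6) fails; counter now 6
#6 T2 reads 6
#7 T1 CAS(5→6) fails; counter now 6
#8 T2 CAS(6→7) writes; counter now 7
#9 T2 reads 7
#10 T2 CAS(7→8) writes; counter now 8
#11 T2 reads 8
#12 T1 reads 8
#13 T1 CAS(8→9) writes; counter now 9
#14 T2 CAS(8→9) fails; counter now 9
#15 T1 reads 9
#16 T1 CAS(9→10) writes; counter now 10
#17 T1 reads 10
#18 T1 CAS(10→11) writes; counter now 11
Mismatch at 5.

step = 5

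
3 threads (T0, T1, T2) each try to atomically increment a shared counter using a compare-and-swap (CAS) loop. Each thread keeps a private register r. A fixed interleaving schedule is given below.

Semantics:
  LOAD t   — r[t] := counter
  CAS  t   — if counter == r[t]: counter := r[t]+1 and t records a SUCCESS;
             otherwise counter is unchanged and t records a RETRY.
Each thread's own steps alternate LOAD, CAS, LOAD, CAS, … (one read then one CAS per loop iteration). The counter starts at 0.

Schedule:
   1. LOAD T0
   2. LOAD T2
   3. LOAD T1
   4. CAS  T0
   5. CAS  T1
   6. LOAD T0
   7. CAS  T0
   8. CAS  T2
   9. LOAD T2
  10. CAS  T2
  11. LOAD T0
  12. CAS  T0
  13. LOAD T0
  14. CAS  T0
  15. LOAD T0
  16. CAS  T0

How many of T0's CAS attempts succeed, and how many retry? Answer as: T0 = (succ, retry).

   1) LOAD T0:  M=0  r_T0=0
   2) LOAD T2:  M=0  r_T2=0
   3) LOAD T1:  M=0  r_T1=0
   4) CAS  T0:  M=1  r_T0=0 ✓
   5) CAS  T1:  M=1  r_T1=0 ✗
   6) LOAD T0:  M=1  r_T0=1
   7) CAS  T0:  M=2  r_T0=1 ✓
   8) CAS  T2:  M=2  r_T2=0 ✗
   9) LOAD T2:  M=2  r_T2=2
  10) CAS  T2:  M=3  r_T2=2 ✓
  11) LOAD T0:  M=3  r_T0=3
  12) CAS  T0:  M=4  r_T0=3 ✓
  13) LOAD T0:  M=4  r_T0=4
  14) CAS  T0:  M=5  r_T0=4 ✓
  15) LOAD T0:  M=5  r_T0=5
  16) CAS  T0:  M=6  r_T0=5 ✓

T0 = (5, 0)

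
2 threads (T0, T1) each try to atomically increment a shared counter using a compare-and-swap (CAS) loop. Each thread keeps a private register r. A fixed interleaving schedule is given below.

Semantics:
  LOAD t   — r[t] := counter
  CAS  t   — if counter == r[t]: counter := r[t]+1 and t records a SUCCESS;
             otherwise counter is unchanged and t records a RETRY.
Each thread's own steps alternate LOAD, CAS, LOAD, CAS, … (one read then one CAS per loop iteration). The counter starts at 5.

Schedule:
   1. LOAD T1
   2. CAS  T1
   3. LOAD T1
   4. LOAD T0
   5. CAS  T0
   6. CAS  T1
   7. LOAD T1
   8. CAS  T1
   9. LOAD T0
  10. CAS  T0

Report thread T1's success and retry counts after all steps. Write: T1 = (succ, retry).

T1 = (2, 1)

step 1: T1 LOAD ⇒ load; ctr=5 reg=5
step 2: T1 CAS ⇒ ok; ctr=6 reg=5
step 3: T1 LOAD ⇒ load; ctr=6 reg=6
step 4: T0 LOAD ⇒ load; ctr=6 reg=6
step 5: T0 CAS ⇒ ok; ctr=7 reg=6
step 6: T1 CAS ⇒ retry; ctr=7 reg=6
step 7: T1 LOAD ⇒ load; ctr=7 reg=7
step 8: T1 CAS ⇒ ok; ctr=8 reg=7
step 9: T0 LOAD ⇒ load; ctr=8 reg=8
step 10: T0 CAS ⇒ ok; ctr=9 reg=8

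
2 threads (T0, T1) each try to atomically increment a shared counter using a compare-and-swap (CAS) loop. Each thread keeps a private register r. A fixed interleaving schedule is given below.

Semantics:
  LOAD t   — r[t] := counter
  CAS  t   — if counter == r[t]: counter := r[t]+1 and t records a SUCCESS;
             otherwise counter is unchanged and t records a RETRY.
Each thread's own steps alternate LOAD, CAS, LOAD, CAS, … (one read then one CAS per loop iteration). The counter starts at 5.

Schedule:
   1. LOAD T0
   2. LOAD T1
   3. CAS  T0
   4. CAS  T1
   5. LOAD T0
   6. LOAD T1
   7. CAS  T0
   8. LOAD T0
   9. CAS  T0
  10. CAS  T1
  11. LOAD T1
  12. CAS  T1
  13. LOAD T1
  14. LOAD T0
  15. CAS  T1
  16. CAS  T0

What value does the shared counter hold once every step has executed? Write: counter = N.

[1] T0.load  rd  (counter 5, T0.r 5)
[2] T1.load  rd  (counter 5, T1.r 5)
[3] T0.cas  hit  (counter 6, T0.r 5)
[4] T1.cas  miss  (counter 6, T1.r 5)
[5] T0.load  rd  (counter 6, T0.r 6)
[6] T1.load  rd  (counter 6, T1.r 6)
[7] T0.cas  hit  (counter 7, T0.r 6)
[8] T0.load  rd  (counter 7, T0.r 7)
[9] T0.cas  hit  (counter 8, T0.r 7)
[10] T1.cas  miss  (counter 8, T1.r 6)
[11] T1.load  rd  (counter 8, T1.r 8)
[12] T1.cas  hit  (counter 9, T1.r 8)
[13] T1.load  rd  (counter 9, T1.r 9)
[14] T0.load  rd  (counter 9, T0.r 9)
[15] T1.cas  hit  (counter 10, T1.r 9)
[16] T0.cas  miss  (counter 10, T0.r 9)

counter = 10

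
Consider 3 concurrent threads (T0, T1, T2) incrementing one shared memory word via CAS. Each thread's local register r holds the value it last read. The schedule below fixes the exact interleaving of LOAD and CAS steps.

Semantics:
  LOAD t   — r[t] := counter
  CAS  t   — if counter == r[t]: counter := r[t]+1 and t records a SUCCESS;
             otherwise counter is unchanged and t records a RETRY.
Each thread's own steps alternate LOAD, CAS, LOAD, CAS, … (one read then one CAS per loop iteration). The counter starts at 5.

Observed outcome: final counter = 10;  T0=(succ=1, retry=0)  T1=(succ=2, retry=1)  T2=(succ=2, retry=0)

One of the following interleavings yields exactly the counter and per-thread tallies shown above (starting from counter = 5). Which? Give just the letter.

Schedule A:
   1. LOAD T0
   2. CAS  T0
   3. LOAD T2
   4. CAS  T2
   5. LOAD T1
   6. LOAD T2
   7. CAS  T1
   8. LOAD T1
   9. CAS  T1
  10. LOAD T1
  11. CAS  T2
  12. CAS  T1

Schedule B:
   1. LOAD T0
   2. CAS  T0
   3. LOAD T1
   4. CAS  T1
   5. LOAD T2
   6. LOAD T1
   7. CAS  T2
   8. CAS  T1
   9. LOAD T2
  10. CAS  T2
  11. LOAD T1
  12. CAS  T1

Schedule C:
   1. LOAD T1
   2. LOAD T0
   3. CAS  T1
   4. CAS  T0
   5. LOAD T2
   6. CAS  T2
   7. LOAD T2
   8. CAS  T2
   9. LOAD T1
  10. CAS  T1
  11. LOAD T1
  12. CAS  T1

B

Simulating candidate B:
1. LOAD T0 → mem=5 r[T0]=5 [LOAD]
2. CAS T0 → mem=6 r[T0]=5 [OK]
3. LOAD T1 → mem=6 r[T1]=6 [LOAD]
4. CAS T1 → mem=7 r[T1]=6 [OK]
5. LOAD T2 → mem=7 r[T2]=7 [LOAD]
6. LOAD T1 → mem=7 r[T1]=7 [LOAD]
7. CAS T2 → mem=8 r[T2]=7 [OK]
8. CAS T1 → mem=8 r[T1]=7 [RETRY]
9. LOAD T2 → mem=8 r[T2]=8 [LOAD]
10. CAS T2 → mem=9 r[T2]=8 [OK]
11. LOAD T1 → mem=9 r[T1]=9 [LOAD]
12. CAS T1 → mem=10 r[T1]=9 [OK]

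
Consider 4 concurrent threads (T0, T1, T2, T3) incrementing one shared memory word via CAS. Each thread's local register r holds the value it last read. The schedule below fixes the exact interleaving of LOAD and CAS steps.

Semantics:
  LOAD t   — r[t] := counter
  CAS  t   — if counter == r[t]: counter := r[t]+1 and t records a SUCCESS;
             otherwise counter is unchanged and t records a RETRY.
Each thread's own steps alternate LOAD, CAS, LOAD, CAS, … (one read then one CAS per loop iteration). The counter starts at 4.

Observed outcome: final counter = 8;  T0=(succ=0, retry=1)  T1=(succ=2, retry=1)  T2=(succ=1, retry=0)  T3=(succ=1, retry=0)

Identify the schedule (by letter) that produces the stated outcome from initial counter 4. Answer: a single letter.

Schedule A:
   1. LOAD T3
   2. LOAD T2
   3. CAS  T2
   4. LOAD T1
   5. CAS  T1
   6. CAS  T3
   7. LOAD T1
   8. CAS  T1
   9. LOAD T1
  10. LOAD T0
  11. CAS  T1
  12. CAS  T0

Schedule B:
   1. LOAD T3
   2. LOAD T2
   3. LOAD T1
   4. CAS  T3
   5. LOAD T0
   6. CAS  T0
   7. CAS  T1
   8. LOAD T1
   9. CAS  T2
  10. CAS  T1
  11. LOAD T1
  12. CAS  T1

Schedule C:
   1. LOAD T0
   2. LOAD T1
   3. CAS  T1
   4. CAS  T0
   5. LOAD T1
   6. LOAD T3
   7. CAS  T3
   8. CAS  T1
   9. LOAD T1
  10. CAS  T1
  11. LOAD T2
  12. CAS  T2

C

Run C:
   1) LOAD T0:  M=4  r_T0=4
   2) LOAD T1:  M=4  r_T1=4
   3) CAS  T1:  M=5  r_T1=4 ✓
   4) CAS  T0:  M=5  r_T0=4 ✗
   5) LOAD T1:  M=5  r_T1=5
   6) LOAD T3:  M=5  r_T3=5
   7) CAS  T3:  M=6  r_T3=5 ✓
   8) CAS  T1:  M=6  r_T1=5 ✗
   9) LOAD T1:  M=6  r_T1=6
  10) CAS  T1:  M=7  r_T1=6 ✓
  11) LOAD T2:  M=7  r_T2=7
  12) CAS  T2:  M=8  r_T2=7 ✓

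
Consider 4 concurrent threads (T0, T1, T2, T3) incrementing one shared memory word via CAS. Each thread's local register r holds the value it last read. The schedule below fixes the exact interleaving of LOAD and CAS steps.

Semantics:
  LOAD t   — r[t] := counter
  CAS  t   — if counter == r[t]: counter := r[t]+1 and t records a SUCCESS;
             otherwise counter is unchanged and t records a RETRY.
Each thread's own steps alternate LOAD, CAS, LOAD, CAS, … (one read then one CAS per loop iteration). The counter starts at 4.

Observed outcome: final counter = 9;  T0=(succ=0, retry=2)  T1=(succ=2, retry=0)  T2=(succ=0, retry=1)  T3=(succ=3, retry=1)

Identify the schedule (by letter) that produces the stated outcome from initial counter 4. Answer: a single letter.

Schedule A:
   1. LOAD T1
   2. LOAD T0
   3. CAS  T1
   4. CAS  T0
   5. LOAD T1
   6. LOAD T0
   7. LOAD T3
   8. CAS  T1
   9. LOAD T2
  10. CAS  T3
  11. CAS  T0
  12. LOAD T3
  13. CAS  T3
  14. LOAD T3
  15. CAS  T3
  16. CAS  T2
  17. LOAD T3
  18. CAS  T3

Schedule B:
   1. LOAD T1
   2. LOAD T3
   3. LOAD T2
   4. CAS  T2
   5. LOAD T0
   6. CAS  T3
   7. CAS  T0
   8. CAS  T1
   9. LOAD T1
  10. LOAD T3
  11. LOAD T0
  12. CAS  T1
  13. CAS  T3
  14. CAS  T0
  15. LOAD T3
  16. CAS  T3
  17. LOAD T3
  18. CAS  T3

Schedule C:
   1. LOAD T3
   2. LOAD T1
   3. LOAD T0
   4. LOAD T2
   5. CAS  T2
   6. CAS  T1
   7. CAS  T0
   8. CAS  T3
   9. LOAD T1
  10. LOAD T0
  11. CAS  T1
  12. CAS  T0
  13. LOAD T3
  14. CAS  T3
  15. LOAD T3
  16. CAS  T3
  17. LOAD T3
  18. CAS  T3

A

Simulating candidate A:
#1 T1 reads 4
#2 T0 reads 4
#3 T1 CAS(4→5) writes; counter now 5
#4 T0 CAS(4→5) fails; counter now 5
#5 T1 reads 5
#6 T0 reads 5
#7 T3 reads 5
#8 T1 CAS(5→6) writes; counter now 6
#9 T2 reads 6
#10 T3 CAS(5→6) fails; counter now 6
#11 T0 CAS(5→6) fails; counter now 6
#12 T3 reads 6
#13 T3 CAS(6→7) writes; counter now 7
#14 T3 reads 7
#15 T3 CAS(7→8) writes; counter now 8
#16 T2 CAS(6→7) fails; counter now 8
#17 T3 reads 8
#18 T3 CAS(8→9) writes; counter now 9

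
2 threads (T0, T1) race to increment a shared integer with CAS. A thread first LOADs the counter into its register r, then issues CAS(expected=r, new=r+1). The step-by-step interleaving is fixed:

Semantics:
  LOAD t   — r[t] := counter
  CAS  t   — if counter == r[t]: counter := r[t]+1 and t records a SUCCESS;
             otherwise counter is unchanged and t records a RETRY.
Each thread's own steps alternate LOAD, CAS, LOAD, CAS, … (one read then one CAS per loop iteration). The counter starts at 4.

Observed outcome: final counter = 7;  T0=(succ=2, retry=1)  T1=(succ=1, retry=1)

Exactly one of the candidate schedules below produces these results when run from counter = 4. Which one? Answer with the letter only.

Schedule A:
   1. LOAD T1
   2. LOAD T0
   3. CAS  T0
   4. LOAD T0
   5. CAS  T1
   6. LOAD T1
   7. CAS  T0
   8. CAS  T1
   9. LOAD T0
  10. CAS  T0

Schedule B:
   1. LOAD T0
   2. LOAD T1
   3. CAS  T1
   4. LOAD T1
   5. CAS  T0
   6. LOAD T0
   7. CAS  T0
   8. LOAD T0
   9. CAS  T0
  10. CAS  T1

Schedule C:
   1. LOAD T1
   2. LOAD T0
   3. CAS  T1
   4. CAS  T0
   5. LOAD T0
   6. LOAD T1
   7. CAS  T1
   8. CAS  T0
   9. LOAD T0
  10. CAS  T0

B

Tracing schedule B:
step 1: T0 LOAD ⇒ load; ctr=4 reg=4
step 2: T1 LOAD ⇒ load; ctr=4 reg=4
step 3: T1 CAS ⇒ ok; ctr=5 reg=4
step 4: T1 LOAD ⇒ load; ctr=5 reg=5
step 5: T0 CAS ⇒ retry; ctr=5 reg=4
step 6: T0 LOAD ⇒ load; ctr=5 reg=5
step 7: T0 CAS ⇒ ok; ctr=6 reg=5
step 8: T0 LOAD ⇒ load; ctr=6 reg=6
step 9: T0 CAS ⇒ ok; ctr=7 reg=6
step 10: T1 CAS ⇒ retry; ctr=7 reg=5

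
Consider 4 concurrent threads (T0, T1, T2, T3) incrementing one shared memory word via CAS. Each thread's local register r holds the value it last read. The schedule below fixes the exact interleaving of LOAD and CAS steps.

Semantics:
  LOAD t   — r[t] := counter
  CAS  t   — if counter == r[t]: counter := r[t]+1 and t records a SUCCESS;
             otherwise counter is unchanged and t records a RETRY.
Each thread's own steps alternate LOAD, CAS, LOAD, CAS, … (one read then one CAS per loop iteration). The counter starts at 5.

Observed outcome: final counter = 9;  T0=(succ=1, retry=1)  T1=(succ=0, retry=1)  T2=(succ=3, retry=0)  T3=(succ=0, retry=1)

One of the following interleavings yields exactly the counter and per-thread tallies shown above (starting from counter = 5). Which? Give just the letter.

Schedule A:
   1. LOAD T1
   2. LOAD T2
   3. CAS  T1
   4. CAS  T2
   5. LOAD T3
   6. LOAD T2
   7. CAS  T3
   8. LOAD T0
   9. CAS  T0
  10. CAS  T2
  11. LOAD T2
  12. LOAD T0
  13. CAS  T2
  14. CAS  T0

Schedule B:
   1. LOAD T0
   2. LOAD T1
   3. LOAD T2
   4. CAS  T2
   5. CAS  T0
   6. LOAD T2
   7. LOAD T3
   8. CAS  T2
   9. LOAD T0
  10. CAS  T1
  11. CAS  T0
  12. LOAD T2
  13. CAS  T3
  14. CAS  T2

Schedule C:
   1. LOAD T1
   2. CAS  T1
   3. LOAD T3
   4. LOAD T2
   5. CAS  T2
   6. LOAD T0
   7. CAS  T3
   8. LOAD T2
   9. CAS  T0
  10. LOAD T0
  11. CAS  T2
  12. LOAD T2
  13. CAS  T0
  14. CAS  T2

Tracing schedule B:
T0 LOAD — after: cnt=5, r=5 — load
T1 LOAD — after: cnt=5, r=5 — load
T2 LOAD — after: cnt=5, r=5 — load
T2 CAS — after: cnt=6, r=5 — ok
T0 CAS — after: cnt=6, r=5 — retry
T2 LOAD — after: cnt=6, r=6 — load
T3 LOAD — after: cnt=6, r=6 — load
T2 CAS — after: cnt=7, r=6 — ok
T0 LOAD — after: cnt=7, r=7 — load
T1 CAS — after: cnt=7, r=5 — retry
T0 CAS — after: cnt=8, r=7 — ok
T2 LOAD — after: cnt=8, r=8 — load
T3 CAS — after: cnt=8, r=6 — retry
T2 CAS — after: cnt=9, r=8 — ok

B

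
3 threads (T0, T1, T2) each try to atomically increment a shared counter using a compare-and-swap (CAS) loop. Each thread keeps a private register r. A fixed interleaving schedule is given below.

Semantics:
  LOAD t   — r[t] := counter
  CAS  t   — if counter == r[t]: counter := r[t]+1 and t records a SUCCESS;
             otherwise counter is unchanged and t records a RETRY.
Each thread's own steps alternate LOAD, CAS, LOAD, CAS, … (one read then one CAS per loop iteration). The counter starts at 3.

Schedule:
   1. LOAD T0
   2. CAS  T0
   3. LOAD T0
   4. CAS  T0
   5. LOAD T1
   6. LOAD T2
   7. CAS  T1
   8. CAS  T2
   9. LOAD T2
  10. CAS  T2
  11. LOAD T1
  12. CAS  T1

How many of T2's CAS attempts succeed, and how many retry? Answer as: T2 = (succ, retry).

T2 = (1, 1)

1. LOAD T0 → mem=3 r[T0]=3 [LOAD]
2. CAS T0 → mem=4 r[T0]=3 [OK]
3. LOAD T0 → mem=4 r[T0]=4 [LOAD]
4. CAS T0 → mem=5 r[T0]=4 [OK]
5. LOAD T1 → mem=5 r[T1]=5 [LOAD]
6. LOAD T2 → mem=5 r[T2]=5 [LOAD]
7. CAS T1 → mem=6 r[T1]=5 [OK]
8. CAS T2 → mem=6 r[T2]=5 [RETRY]
9. LOAD T2 → mem=6 r[T2]=6 [LOAD]
10. CAS T2 → mem=7 r[T2]=6 [OK]
11. LOAD T1 → mem=7 r[T1]=7 [LOAD]
12. CAS T1 → mem=8 r[T1]=7 [OK]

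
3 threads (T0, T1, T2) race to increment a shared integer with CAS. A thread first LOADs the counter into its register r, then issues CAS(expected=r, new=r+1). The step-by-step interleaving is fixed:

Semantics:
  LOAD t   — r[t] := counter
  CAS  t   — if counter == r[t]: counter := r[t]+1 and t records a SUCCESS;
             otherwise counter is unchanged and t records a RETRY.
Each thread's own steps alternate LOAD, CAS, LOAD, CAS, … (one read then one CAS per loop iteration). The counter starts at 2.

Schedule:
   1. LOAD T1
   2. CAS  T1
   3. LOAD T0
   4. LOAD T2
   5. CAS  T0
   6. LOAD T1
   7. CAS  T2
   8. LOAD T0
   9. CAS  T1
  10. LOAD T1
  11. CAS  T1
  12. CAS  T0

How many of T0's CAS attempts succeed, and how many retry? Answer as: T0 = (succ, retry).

T0 = (1, 1)

   1) LOAD T1:  M=2  r_T1=2
   2) CAS  T1:  M=3  r_T1=2 ✓
   3) LOAD T0:  M=3  r_T0=3
   4) LOAD T2:  M=3  r_T2=3
   5) CAS  T0:  M=4  r_T0=3 ✓
   6) LOAD T1:  M=4  r_T1=4
   7) CAS  T2:  M=4  r_T2=3 ✗
   8) LOAD T0:  M=4  r_T0=4
   9) CAS  T1:  M=5  r_T1=4 ✓
  10) LOAD T1:  M=5  r_T1=5
  11) CAS  T1:  M=6  r_T1=5 ✓
  12) CAS  T0:  M=6  r_T0=4 ✗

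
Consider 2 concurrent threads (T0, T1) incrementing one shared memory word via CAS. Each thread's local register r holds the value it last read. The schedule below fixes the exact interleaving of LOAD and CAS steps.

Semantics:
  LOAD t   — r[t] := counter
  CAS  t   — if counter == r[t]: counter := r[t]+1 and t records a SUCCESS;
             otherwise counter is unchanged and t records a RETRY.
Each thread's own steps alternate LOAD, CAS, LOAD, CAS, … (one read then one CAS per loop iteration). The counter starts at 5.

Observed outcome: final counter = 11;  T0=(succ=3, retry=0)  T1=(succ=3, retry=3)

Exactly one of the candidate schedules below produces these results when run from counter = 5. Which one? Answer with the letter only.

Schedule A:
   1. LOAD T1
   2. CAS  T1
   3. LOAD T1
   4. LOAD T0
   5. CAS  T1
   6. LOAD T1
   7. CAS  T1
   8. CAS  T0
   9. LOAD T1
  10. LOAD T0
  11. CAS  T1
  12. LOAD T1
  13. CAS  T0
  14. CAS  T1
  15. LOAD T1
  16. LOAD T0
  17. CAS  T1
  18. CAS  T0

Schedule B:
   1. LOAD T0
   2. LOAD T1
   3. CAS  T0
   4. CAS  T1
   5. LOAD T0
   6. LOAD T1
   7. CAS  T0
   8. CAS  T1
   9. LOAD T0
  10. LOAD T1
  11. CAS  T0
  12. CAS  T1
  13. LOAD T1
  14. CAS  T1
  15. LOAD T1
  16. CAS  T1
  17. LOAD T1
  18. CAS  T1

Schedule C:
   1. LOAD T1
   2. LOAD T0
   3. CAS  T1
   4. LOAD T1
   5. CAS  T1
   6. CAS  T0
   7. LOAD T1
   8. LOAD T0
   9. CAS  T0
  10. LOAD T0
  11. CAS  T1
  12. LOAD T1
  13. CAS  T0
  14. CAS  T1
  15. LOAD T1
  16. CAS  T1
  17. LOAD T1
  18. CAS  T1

Tracing schedule B:
T0 LOAD — after: cnt=5, r=5 — load
T1 LOAD — after: cnt=5, r=5 — load
T0 CAS — after: cnt=6, r=5 — ok
T1 CAS — after: cnt=6, r=5 — retry
T0 LOAD — after: cnt=6, r=6 — load
T1 LOAD — after: cnt=6, r=6 — load
T0 CAS — after: cnt=7, r=6 — ok
T1 CAS — after: cnt=7, r=6 — retry
T0 LOAD — after: cnt=7, r=7 — load
T1 LOAD — after: cnt=7, r=7 — load
T0 CAS — after: cnt=8, r=7 — ok
T1 CAS — after: cnt=8, r=7 — retry
T1 LOAD — after: cnt=8, r=8 — load
T1 CAS — after: cnt=9, r=8 — ok
T1 LOAD — after: cnt=9, r=9 — load
T1 CAS — after: cnt=10, r=9 — ok
T1 LOAD — after: cnt=10, r=10 — load
T1 CAS — after: cnt=11, r=10 — ok

B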